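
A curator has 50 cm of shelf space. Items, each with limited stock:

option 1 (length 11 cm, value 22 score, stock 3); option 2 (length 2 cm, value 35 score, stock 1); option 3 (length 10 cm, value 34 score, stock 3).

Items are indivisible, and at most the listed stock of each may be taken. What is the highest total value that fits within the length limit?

Top feasible selections:
- 1×option 1 + 1×option 2 + 3×option 3: length 43, value 159
- 2×option 1 + 1×option 2 + 2×option 3: length 44, value 147
Best: 159 score.

159 score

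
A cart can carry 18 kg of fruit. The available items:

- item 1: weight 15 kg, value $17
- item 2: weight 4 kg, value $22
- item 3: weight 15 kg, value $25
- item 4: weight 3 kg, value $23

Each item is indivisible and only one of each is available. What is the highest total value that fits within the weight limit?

Check high-value combinations within 18 kg:
- item 3+item 4: weight 15+3=18, value 25+23=48
- item 2+item 4: weight 4+3=7, value 22+23=45
- item 1+item 4: weight 15+3=18, value 17+23=40
Best: $48.

$48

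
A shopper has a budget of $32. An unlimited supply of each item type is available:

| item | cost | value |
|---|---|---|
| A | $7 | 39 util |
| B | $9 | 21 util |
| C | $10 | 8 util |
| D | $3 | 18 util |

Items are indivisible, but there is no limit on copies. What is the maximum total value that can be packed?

Best value-per-unit is D at 18/3; filling with it alone gives 10×18 = 180.
Optimal mix: 2×A + 6×D → cost 32, value 186.

186 util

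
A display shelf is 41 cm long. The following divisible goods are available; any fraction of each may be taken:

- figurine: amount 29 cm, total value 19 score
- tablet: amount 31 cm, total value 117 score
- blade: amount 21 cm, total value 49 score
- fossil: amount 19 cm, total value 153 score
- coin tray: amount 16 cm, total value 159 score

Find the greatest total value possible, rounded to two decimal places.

Take in order of value per unit:
- coin tray (159/16 per unit): all 16 → value 159, running total 159.00
- fossil (153/19 per unit): all 19 → value 153, running total 312.00
- tablet (117/31 per unit): 6 of 31 → value 6×117/31 = 22.6452, running total 334.65
Total 334.65.

334.65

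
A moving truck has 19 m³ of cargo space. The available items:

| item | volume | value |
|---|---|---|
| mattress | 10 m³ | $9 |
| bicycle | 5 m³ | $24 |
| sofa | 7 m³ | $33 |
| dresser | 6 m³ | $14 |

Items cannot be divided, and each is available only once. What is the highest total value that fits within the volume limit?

Check high-value combinations within 19 m³:
- bicycle+sofa+dresser: volume 5+7+6=18, value 24+33+14=71
- bicycle+sofa: volume 5+7=12, value 24+33=57
- sofa+dresser: volume 7+6=13, value 33+14=47
Best: $71.

$71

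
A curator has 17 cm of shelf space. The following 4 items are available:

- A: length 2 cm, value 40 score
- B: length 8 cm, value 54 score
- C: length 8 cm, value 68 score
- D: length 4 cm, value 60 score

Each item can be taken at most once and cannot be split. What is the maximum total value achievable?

168 score

Check high-value combinations within 17 cm:
- A+C+D: length 2+8+4=14, value 40+68+60=168
- A+B+D: length 2+8+4=14, value 40+54+60=154
- C+D: length 8+4=12, value 68+60=128
- B+C: length 8+8=16, value 54+68=122
Best: 168 score.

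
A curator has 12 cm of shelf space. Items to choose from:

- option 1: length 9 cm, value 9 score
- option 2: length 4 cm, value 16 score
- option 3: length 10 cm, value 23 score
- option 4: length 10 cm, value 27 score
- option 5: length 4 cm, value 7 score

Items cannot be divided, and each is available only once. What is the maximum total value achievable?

27 score

Check high-value combinations within 12 cm:
- option 4: length 10, value 27
- option 2+option 5: length 4+4=8, value 16+7=23
- option 3: length 10, value 23
Best: 27 score.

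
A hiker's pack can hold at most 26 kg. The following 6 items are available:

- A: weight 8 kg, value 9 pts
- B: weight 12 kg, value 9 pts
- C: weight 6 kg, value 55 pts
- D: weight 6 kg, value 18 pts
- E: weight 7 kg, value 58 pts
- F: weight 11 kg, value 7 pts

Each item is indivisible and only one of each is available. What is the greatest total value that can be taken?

131 pts

Check high-value combinations within 26 kg:
- C+D+E: weight 6+6+7=19, value 55+18+58=131
- A+C+E: weight 8+6+7=21, value 9+55+58=122
- B+C+E: weight 12+6+7=25, value 9+55+58=122
Best: 131 pts.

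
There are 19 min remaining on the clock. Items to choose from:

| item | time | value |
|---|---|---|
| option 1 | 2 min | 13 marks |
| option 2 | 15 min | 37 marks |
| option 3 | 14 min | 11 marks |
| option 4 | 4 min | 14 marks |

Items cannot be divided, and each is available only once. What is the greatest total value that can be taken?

51 marks

This is a 0/1 knapsack; check combinations near the capacity.
- option 2+option 4: time 15+4=19, value 37+14=51
- option 1+option 2: time 2+15=17, value 13+37=50
- option 2: time 15, value 37
- option 1+option 4: time 2+4=6, value 13+14=27
- option 3+option 4: time 14+4=18, value 11+14=25
Best: 51 marks.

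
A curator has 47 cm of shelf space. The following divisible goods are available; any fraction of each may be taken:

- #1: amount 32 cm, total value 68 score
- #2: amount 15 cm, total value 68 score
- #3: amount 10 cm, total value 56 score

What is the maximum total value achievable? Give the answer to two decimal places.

170.75

Take in order of value per unit:
- #3 (56/10 per unit): all 10 → value 56, running total 56.00
- #2 (68/15 per unit): all 15 → value 68, running total 124.00
- #1 (68/32 per unit): 22 of 32 → value 22×68/32 = 46.7500, running total 170.75
Total 170.75.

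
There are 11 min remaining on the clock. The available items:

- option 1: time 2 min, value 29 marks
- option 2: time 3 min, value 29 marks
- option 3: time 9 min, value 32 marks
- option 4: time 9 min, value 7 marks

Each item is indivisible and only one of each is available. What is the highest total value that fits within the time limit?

61 marks

Check high-value combinations within 11 min:
- option 1+option 3: time 2+9=11, value 29+32=61
- option 1+option 2: time 2+3=5, value 29+29=58
- option 1+option 4: time 2+9=11, value 29+7=36
- option 3: time 9, value 32
- option 1: time 2, value 29
Best: 61 marks.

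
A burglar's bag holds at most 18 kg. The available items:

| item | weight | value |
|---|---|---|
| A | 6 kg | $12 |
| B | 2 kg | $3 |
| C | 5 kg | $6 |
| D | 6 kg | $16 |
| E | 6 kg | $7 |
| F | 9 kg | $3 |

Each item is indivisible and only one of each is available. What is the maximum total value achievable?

$35

Check high-value combinations within 18 kg:
- A+D+E: weight 6+6+6=18, value 12+16+7=35
- A+C+D: weight 6+5+6=17, value 12+6+16=34
- A+B+D: weight 6+2+6=14, value 12+3+16=31
- C+D+E: weight 5+6+6=17, value 6+16+7=29
Best: $35.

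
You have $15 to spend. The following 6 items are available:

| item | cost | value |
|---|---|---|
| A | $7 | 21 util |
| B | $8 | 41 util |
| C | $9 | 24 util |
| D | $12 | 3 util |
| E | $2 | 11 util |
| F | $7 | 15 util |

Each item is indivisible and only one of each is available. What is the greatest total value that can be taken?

62 util

Check high-value combinations within $15:
- A+B: cost 7+8=15, value 21+41=62
- B+F: cost 8+7=15, value 41+15=56
- B+E: cost 8+2=10, value 41+11=52
Best: 62 util.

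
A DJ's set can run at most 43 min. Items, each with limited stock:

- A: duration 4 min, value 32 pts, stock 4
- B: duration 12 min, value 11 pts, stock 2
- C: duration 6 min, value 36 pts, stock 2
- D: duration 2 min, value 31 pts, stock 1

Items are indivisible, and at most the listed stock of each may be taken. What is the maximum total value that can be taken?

242 pts

Top feasible selections:
- 4×A + 1×B + 2×C + 1×D: duration 42, value 242
- 4×A + 2×C + 1×D: duration 30, value 231
- 4×A + 1×B + 2×C: duration 40, value 211
Best: 242 pts.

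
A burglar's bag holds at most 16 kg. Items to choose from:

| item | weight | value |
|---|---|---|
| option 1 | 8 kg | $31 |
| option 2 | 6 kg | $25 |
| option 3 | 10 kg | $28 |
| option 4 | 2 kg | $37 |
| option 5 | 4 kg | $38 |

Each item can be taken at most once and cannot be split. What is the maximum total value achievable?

Check high-value combinations within 16 kg:
- option 1+option 4+option 5: weight 8+2+4=14, value 31+37+38=106
- option 3+option 4+option 5: weight 10+2+4=16, value 28+37+38=103
- option 2+option 4+option 5: weight 6+2+4=12, value 25+37+38=100
- option 1+option 2+option 4: weight 8+6+2=16, value 31+25+37=93
Best: $106.

$106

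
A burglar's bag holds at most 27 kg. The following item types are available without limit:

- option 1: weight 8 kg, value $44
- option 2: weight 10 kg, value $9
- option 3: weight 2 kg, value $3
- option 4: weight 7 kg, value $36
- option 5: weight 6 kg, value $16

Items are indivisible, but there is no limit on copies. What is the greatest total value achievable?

$135

Best value-per-unit is option 1 at 44/8; filling with it alone gives 3×44 = 132.
Optimal mix: 3×option 1 + 1×option 3 → weight 26, value 135.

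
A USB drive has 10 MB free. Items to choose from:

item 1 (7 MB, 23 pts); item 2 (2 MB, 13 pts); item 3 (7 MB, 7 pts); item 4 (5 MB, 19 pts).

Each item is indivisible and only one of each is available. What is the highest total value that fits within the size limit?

Check high-value combinations within 10 MB:
- item 1+item 2: size 7+2=9, value 23+13=36
- item 2+item 4: size 2+5=7, value 13+19=32
- item 1: size 7, value 23
- item 2+item 3: size 2+7=9, value 13+7=20
- item 4: size 5, value 19
Best: 36 pts.

36 pts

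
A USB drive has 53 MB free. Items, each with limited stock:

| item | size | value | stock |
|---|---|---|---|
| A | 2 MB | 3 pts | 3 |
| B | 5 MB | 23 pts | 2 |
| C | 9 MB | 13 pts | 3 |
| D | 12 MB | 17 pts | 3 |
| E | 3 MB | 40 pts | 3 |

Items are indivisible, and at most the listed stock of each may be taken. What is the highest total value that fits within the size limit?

215 pts

Top feasible selections:
- 2×A + 2×B + 2×C + 1×D + 3×E: size 53, value 215
- 3×A + 2×B + 3×C + 3×E: size 52, value 214
- 2×B + 1×C + 2×D + 3×E: size 52, value 213
Best: 215 pts.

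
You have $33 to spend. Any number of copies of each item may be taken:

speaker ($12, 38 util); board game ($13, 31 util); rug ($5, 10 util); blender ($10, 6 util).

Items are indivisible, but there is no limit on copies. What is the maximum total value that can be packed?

86 util

Best value-per-unit is speaker at 38/12; filling with it alone gives 2×38 = 76.
Optimal mix: 2×speaker + 1×rug → cost 29, value 86.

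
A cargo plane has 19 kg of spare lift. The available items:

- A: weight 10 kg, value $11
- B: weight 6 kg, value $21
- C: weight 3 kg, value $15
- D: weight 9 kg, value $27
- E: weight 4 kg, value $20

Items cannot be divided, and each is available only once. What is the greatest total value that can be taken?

This is a 0/1 knapsack; check combinations near the capacity.
- B+D+E: weight 6+9+4=19, value 21+27+20=68
- B+C+D: weight 6+3+9=18, value 21+15+27=63
- C+D+E: weight 3+9+4=16, value 15+27+20=62
- B+C+E: weight 6+3+4=13, value 21+15+20=56
- B+D: weight 6+9=15, value 21+27=48
Best: $68.

$68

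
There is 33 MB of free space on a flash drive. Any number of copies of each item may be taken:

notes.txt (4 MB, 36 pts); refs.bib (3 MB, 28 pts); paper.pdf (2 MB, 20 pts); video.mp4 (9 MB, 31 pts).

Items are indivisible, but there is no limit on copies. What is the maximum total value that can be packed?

328 pts

Best value-per-unit is paper.pdf at 20/2; filling with it alone gives 16×20 = 320.
Optimal mix: 1×refs.bib + 15×paper.pdf → size 33, value 328.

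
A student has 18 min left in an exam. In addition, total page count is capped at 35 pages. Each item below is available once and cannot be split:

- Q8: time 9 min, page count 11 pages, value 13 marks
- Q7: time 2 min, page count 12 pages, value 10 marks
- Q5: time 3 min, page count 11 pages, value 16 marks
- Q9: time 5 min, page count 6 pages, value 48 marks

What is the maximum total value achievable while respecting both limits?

77 marks

Feasible sets respecting both limits:
- Q8+Q5+Q9: time 17, page count 28, value 77
- Q7+Q5+Q9: time 10, page count 29, value 74
- Q8+Q7+Q9: time 16, page count 29, value 71
- Q5+Q9: time 8, page count 17, value 64
Best: 77 marks.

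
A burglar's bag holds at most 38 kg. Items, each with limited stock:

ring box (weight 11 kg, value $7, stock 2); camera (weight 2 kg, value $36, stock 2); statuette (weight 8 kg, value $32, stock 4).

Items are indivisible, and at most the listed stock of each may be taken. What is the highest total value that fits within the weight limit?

$200

Best selections within weight 38 and stock limits:
- 2×camera + 4×statuette: weight 36, value 200
- 2×camera + 3×statuette: weight 28, value 168
- 1×camera + 4×statuette: weight 34, value 164
Best: $200.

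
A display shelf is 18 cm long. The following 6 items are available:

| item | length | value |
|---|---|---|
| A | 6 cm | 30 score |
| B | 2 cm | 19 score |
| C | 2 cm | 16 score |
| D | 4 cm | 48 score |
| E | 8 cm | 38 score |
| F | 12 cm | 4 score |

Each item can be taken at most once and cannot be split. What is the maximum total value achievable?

This is a 0/1 knapsack; check combinations near the capacity.
- B+C+D+E: length 2+2+4+8=16, value 19+16+48+38=121
- A+D+E: length 6+4+8=18, value 30+48+38=116
- A+B+C+D: length 6+2+2+4=14, value 30+19+16+48=113
- B+D+E: length 2+4+8=14, value 19+48+38=105
- A+B+C+E: length 6+2+2+8=18, value 30+19+16+38=103
Best: 121 score.

121 score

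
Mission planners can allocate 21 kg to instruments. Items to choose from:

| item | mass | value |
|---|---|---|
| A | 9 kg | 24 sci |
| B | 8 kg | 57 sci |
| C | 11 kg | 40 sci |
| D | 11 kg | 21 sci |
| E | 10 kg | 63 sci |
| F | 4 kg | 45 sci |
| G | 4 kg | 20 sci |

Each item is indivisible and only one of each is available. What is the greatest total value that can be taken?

Check high-value combinations within 21 kg:
- E+F+G: mass 10+4+4=18, value 63+45+20=128
- A+B+F: mass 9+8+4=21, value 24+57+45=126
- B+F+G: mass 8+4+4=16, value 57+45+20=122
- B+E: mass 8+10=18, value 57+63=120
- E+F: mass 10+4=14, value 63+45=108
Best: 128 sci.

128 sci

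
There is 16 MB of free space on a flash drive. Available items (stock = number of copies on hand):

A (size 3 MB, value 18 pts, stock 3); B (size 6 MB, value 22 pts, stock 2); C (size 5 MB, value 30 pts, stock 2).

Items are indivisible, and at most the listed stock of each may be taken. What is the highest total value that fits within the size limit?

96 pts

Best selections within size 16 and stock limits:
- 2×A + 2×C: size 16, value 96
- 3×A + 1×C: size 14, value 84
Best: 96 pts.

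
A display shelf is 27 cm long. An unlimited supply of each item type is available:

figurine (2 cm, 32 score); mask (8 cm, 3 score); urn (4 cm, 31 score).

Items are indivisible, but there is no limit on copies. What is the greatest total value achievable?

Best value-per-unit is figurine at 32/2, and filling with it alone uses length 13×2=26. No mix of the others beats 13×32 = 416.

416 score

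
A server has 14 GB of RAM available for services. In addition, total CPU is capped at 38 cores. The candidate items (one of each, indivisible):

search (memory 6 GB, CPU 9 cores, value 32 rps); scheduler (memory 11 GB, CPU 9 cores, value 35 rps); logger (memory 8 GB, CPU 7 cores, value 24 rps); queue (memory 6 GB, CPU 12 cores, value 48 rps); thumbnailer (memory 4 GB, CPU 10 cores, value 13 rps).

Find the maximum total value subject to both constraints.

80 rps

Feasible sets respecting both limits:
- search+queue: memory 12, CPU 21, value 80
- logger+queue: memory 14, CPU 19, value 72
- queue+thumbnailer: memory 10, CPU 22, value 61
Best: 80 rps.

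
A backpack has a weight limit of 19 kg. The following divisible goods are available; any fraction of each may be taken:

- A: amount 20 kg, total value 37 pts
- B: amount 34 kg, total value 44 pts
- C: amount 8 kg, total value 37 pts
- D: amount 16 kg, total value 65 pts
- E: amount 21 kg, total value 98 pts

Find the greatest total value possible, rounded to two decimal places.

88.67

Take in order of value per unit:
- E (98/21 per unit): 19 of 21 → value 19×98/21 = 88.6667, running total 88.67
Total 88.67.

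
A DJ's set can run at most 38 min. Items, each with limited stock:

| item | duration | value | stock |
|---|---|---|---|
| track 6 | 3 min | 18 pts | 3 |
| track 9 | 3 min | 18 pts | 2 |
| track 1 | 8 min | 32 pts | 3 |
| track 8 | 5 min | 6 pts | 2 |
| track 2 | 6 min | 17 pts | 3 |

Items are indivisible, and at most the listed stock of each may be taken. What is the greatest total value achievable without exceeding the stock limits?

Best selections within duration 38 and stock limits:
- 3×track 6 + 2×track 9 + 2×track 1 + 1×track 2: duration 37, value 171
- 2×track 6 + 2×track 9 + 3×track 1: duration 36, value 168
- 3×track 6 + 1×track 9 + 3×track 1: duration 36, value 168
Best: 171 pts.

171 pts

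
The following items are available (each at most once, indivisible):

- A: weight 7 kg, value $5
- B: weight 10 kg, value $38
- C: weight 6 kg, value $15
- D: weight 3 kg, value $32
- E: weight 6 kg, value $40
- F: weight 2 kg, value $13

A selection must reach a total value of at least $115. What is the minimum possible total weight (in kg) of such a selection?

21

Subsets with value ≥ 115, sorted by total weight:
- B+D+E+F: weight 21, value 123
- B+C+D+E: weight 25, value 125
Minimum weight: 21 kg.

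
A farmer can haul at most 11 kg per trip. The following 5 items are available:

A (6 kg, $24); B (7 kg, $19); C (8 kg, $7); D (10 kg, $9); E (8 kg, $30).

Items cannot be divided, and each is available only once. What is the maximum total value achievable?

Check high-value combinations within 11 kg:
- E: weight 8, value 30
- A: weight 6, value 24
- B: weight 7, value 19
- D: weight 10, value 9
Best: $30.

$30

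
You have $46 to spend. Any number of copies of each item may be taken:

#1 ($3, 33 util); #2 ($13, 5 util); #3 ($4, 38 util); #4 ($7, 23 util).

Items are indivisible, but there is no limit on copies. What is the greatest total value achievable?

500 util

Best value-per-unit is #1 at 33/3; filling with it alone gives 15×33 = 495.
Optimal mix: 14×#1 + 1×#3 → cost 46, value 500.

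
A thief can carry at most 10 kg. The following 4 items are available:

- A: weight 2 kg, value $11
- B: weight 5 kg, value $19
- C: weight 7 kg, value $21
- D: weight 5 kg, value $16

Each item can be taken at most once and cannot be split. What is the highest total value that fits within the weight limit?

This is a 0/1 knapsack; check combinations near the capacity.
- B+D: weight 5+5=10, value 19+16=35
- A+C: weight 2+7=9, value 11+21=32
- A+B: weight 2+5=7, value 11+19=30
- A+D: weight 2+5=7, value 11+16=27
Best: $35.

$35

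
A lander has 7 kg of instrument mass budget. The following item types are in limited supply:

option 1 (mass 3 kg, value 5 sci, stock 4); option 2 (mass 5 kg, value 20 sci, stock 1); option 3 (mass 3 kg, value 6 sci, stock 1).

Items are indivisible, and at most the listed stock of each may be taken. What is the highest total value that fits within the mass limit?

20 sci

Best selections within mass 7 and stock limits:
- 1×option 2: mass 5, value 20
- 1×option 1 + 1×option 3: mass 6, value 11
Best: 20 sci.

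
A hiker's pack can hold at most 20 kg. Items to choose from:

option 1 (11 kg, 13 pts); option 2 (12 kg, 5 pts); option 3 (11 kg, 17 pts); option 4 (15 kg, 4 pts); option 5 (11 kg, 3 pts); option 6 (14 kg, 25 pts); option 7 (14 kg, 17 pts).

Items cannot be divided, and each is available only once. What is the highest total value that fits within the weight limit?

Check high-value combinations within 20 kg:
- option 6: weight 14, value 25
- option 3: weight 11, value 17
- option 7: weight 14, value 17
Best: 25 pts.

25 pts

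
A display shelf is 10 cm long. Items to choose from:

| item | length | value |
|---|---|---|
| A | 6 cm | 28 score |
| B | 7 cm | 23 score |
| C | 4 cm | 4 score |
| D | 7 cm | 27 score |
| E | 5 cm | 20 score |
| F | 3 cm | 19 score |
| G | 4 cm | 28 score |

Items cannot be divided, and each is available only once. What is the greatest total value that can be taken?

56 score

Check high-value combinations within 10 cm:
- A+G: length 6+4=10, value 28+28=56
- E+G: length 5+4=9, value 20+28=48
- F+G: length 3+4=7, value 19+28=47
- A+F: length 6+3=9, value 28+19=47
Best: 56 score.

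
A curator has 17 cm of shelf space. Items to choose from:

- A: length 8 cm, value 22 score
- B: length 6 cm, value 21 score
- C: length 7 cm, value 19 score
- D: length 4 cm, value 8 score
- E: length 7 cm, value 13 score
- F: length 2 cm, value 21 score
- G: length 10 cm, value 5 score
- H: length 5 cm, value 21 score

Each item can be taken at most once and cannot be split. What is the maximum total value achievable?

Check high-value combinations within 17 cm:
- B+D+F+H: length 6+4+2+5=17, value 21+8+21+21=71
- A+F+H: length 8+2+5=15, value 22+21+21=64
- A+B+F: length 8+6+2=16, value 22+21+21=64
- B+F+H: length 6+2+5=13, value 21+21+21=63
- A+C+F: length 8+7+2=17, value 22+19+21=62
Best: 71 score.

71 score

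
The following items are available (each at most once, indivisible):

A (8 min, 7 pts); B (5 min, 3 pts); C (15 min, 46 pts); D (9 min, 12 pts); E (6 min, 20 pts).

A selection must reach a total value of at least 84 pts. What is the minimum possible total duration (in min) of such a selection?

38

Subsets with value ≥ 84, sorted by total duration:
- A+C+D+E: duration 38, value 85
- A+B+C+D+E: duration 43, value 88
Minimum duration: 38 min.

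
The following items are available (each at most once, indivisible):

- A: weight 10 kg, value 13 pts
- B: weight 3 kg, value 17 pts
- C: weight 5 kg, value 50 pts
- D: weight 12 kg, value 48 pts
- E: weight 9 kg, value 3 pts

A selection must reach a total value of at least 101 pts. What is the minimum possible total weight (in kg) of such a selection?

20

Subsets with value ≥ 101, sorted by total weight:
- B+C+D: weight 20, value 115
- C+D+E: weight 26, value 101
Minimum weight: 20 kg.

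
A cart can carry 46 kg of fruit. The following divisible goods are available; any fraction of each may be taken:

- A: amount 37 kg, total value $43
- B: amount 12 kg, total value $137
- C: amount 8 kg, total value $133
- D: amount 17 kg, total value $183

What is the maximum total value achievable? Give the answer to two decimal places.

Take in order of value per unit:
- C (133/8 per unit): all 8 → value 133, running total 133.00
- B (137/12 per unit): all 12 → value 137, running total 270.00
- D (183/17 per unit): all 17 → value 183, running total 453.00
- A (43/37 per unit): 9 of 37 → value 9×43/37 = 10.4595, running total 463.46
Total 463.46.

463.46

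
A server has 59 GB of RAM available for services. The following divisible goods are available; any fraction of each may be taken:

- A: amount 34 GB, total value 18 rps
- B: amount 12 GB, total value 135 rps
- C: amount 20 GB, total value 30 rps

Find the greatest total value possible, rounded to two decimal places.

179.29

Take in order of value per unit:
- B (135/12 per unit): all 12 → value 135, running total 135.00
- C (30/20 per unit): all 20 → value 30, running total 165.00
- A (18/34 per unit): 27 of 34 → value 27×18/34 = 14.2941, running total 179.29
Total 179.29.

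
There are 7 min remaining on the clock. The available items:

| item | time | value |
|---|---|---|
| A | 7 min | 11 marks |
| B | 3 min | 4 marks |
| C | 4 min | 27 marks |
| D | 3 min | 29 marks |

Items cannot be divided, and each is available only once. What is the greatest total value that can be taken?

56 marks

Check high-value combinations within 7 min:
- C+D: time 4+3=7, value 27+29=56
- B+D: time 3+3=6, value 4+29=33
- B+C: time 3+4=7, value 4+27=31
- D: time 3, value 29
- C: time 4, value 27
Best: 56 marks.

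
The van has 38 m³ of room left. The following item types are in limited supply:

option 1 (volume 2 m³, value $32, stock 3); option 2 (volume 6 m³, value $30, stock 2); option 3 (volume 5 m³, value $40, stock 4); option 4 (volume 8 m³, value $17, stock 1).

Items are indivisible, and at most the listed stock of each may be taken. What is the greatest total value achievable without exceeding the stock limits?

$316

Best selections within volume 38 and stock limits:
- 3×option 1 + 2×option 2 + 4×option 3: volume 38, value 316
- 3×option 1 + 1×option 2 + 4×option 3: volume 32, value 286
- 2×option 1 + 2×option 2 + 4×option 3: volume 36, value 284
- 3×option 1 + 2×option 2 + 3×option 3: volume 33, value 276
Best: $316.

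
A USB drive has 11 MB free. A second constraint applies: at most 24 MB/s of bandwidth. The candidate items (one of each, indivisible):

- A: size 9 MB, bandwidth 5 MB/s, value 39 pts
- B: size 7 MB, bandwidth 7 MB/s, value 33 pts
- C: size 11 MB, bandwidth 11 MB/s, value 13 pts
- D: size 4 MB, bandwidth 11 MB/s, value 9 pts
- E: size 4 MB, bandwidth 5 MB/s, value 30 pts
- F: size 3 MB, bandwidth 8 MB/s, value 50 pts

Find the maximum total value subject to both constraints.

Feasible sets respecting both limits:
- D+E+F: size 11, bandwidth 24, value 89
- B+F: size 10, bandwidth 15, value 83
- E+F: size 7, bandwidth 13, value 80
- B+E: size 11, bandwidth 12, value 63
Best: 89 pts.

89 pts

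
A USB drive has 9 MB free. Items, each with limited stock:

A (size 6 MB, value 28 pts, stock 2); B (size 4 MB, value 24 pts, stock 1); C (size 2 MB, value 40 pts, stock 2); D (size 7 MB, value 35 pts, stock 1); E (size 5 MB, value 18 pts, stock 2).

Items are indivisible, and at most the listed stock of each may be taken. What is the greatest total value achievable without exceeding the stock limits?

104 pts

Top feasible selections:
- 1×B + 2×C: size 8, value 104
- 2×C + 1×E: size 9, value 98
- 2×C: size 4, value 80
- 1×C + 1×D: size 9, value 75
Best: 104 pts.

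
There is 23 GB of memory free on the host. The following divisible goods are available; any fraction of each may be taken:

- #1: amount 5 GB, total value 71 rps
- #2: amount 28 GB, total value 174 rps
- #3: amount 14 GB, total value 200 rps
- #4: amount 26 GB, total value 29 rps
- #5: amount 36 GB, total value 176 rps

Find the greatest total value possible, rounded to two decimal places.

295.86

Take in order of value per unit:
- #3 (200/14 per unit): all 14 → value 200, running total 200.00
- #1 (71/5 per unit): all 5 → value 71, running total 271.00
- #2 (174/28 per unit): 4 of 28 → value 4×174/28 = 24.8571, running total 295.86
Total 295.86.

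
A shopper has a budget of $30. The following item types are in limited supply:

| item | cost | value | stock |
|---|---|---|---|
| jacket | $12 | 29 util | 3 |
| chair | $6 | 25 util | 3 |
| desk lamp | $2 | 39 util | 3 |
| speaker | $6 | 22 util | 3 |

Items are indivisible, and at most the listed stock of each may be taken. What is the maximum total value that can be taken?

214 util

Top feasible selections:
- 3×chair + 3×desk lamp + 1×speaker: cost 30, value 214
- 2×chair + 3×desk lamp + 2×speaker: cost 30, value 211
Best: 214 util.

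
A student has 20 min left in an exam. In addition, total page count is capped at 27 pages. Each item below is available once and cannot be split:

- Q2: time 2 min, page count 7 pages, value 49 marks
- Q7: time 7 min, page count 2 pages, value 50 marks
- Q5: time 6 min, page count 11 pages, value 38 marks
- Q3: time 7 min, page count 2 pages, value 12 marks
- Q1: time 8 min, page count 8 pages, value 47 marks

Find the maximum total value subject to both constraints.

Feasible sets respecting both limits:
- Q2+Q7+Q1: time 17, page count 17, value 146
- Q2+Q7+Q5: time 15, page count 20, value 137
- Q2+Q5+Q1: time 16, page count 26, value 134
- Q2+Q7+Q3: time 16, page count 11, value 111
Best: 146 marks.

146 marks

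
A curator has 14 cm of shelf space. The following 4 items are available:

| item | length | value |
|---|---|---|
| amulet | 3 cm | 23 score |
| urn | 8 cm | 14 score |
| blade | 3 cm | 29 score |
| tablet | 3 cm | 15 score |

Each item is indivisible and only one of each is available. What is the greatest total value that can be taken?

67 score

Check high-value combinations within 14 cm:
- amulet+blade+tablet: length 3+3+3=9, value 23+29+15=67
- amulet+urn+blade: length 3+8+3=14, value 23+14+29=66
- urn+blade+tablet: length 8+3+3=14, value 14+29+15=58
Best: 67 score.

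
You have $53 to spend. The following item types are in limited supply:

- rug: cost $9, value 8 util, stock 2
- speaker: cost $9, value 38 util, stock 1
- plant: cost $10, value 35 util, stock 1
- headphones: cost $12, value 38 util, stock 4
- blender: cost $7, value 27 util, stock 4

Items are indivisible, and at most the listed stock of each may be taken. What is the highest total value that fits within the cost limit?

Best selections within cost 53 and stock limits:
- 1×speaker + 1×plant + 1×headphones + 3×blender: cost 52, value 192
- 1×speaker + 1×headphones + 4×blender: cost 49, value 184
- 2×headphones + 4×blender: cost 52, value 184
- 1×speaker + 1×plant + 4×blender: cost 47, value 181
Best: 192 util.

192 util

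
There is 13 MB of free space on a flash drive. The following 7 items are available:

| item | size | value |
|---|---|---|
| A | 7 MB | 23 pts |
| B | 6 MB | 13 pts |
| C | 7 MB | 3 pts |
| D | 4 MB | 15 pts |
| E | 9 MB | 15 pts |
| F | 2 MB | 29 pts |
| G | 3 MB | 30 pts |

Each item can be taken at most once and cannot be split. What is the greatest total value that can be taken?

Check high-value combinations within 13 MB:
- A+F+G: size 7+2+3=12, value 23+29+30=82
- D+F+G: size 4+2+3=9, value 15+29+30=74
- B+F+G: size 6+2+3=11, value 13+29+30=72
- A+D+F: size 7+4+2=13, value 23+15+29=67
Best: 82 pts.

82 pts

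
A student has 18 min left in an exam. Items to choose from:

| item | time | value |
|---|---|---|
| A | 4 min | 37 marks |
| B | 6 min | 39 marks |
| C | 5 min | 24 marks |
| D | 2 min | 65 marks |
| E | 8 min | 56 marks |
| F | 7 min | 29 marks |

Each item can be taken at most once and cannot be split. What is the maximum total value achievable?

Check high-value combinations within 18 min:
- A+B+C+D: time 4+6+5+2=17, value 37+39+24+65=165
- B+D+E: time 6+2+8=16, value 39+65+56=160
- A+D+E: time 4+2+8=14, value 37+65+56=158
Best: 165 marks.

165 marks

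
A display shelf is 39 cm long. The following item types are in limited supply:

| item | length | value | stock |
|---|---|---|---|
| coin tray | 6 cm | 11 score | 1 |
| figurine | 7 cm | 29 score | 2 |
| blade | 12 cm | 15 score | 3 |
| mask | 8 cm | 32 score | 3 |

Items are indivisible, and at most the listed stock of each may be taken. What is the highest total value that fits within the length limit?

154 score

Best selections within length 39 and stock limits:
- 2×figurine + 3×mask: length 38, value 154
- 1×coin tray + 1×figurine + 3×mask: length 37, value 136
- 1×coin tray + 2×figurine + 2×mask: length 36, value 133
Best: 154 score.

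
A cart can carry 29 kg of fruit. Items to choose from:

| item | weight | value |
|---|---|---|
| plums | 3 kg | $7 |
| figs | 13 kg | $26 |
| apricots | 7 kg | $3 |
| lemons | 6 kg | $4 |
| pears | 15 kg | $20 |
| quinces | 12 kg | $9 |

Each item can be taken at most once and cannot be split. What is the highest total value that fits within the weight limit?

$46

Check high-value combinations within 29 kg:
- figs+pears: weight 13+15=28, value 26+20=46
- plums+figs+quinces: weight 3+13+12=28, value 7+26+9=42
- plums+figs+apricots+lemons: weight 3+13+7+6=29, value 7+26+3+4=40
- plums+figs+lemons: weight 3+13+6=22, value 7+26+4=37
- plums+figs+apricots: weight 3+13+7=23, value 7+26+3=36
Best: $46.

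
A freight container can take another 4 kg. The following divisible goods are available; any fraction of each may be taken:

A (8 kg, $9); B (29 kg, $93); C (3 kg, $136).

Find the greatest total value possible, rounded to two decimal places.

139.21

Take in order of value per unit:
- C (136/3 per unit): all 3 → value 136, running total 136.00
- B (93/29 per unit): 1 of 29 → value 1×93/29 = 3.2069, running total 139.21
Total 139.21.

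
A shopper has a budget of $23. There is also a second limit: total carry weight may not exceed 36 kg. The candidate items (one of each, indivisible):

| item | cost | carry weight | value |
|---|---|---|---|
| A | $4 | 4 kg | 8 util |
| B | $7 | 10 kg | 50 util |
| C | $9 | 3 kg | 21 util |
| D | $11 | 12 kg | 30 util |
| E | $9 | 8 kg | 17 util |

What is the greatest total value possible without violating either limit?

Feasible sets respecting both limits:
- A+B+D: cost 22, carry weight 26, value 88
- B+D: cost 18, carry weight 22, value 80
- A+B+C: cost 20, carry weight 17, value 79
Best: 88 util.

88 util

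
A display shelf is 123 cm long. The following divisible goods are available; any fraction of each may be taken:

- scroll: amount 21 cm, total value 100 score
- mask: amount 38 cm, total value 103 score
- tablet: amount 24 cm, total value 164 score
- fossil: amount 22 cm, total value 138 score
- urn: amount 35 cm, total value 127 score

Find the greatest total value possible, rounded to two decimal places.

585.92

Take in order of value per unit:
- tablet (164/24 per unit): all 24 → value 164, running total 164.00
- fossil (138/22 per unit): all 22 → value 138, running total 302.00
- scroll (100/21 per unit): all 21 → value 100, running total 402.00
- urn (127/35 per unit): all 35 → value 127, running total 529.00
- mask (103/38 per unit): 21 of 38 → value 21×103/38 = 56.9211, running total 585.92
Total 585.92.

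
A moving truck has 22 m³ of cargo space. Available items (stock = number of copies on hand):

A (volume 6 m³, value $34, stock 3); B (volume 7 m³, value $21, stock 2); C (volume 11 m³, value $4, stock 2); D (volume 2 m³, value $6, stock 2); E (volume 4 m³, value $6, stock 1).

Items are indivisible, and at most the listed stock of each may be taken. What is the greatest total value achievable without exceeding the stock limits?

$114

Best selections within volume 22 and stock limits:
- 3×A + 2×D: volume 22, value 114
- 3×A + 1×D: volume 20, value 108
Best: $114.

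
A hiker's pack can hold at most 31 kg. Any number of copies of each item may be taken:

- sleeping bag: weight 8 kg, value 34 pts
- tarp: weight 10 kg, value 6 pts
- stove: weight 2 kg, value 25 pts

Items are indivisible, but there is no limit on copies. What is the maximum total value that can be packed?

Best value-per-unit is stove at 25/2, and filling with it alone uses weight 15×2=30. No mix of the others beats 15×25 = 375.

375 pts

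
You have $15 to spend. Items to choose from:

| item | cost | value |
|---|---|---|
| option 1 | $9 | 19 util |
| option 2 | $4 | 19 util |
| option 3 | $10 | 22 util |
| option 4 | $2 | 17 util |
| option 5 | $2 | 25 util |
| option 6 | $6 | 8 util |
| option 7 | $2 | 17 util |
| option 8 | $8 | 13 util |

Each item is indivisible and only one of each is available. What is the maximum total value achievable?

Check high-value combinations within $15:
- option 2+option 4+option 5+option 7: cost 4+2+2+2=10, value 19+17+25+17=78
- option 1+option 4+option 5+option 7: cost 9+2+2+2=15, value 19+17+25+17=78
- option 4+option 5+option 7+option 8: cost 2+2+2+8=14, value 17+25+17+13=72
Best: 78 util.

78 util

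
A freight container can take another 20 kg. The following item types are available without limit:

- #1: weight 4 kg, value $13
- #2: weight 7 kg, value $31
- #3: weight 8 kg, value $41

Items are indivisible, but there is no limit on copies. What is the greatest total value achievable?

Best value-per-unit is #3 at 41/8; filling with it alone gives 2×41 = 82.
Optimal mix: 1×#1 + 2×#3 → weight 20, value 95.

$95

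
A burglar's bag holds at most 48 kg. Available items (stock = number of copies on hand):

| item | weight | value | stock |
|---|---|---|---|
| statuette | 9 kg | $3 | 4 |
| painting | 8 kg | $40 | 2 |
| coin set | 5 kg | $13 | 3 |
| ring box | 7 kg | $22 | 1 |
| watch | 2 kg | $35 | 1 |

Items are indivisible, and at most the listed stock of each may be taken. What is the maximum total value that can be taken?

Top feasible selections:
- 2×painting + 3×coin set + 1×ring box + 1×watch: weight 40, value 176
- 1×statuette + 2×painting + 2×coin set + 1×ring box + 1×watch: weight 44, value 166
- 2×painting + 2×coin set + 1×ring box + 1×watch: weight 35, value 163
- 1×statuette + 2×painting + 3×coin set + 1×watch: weight 42, value 157
Best: $176.

$176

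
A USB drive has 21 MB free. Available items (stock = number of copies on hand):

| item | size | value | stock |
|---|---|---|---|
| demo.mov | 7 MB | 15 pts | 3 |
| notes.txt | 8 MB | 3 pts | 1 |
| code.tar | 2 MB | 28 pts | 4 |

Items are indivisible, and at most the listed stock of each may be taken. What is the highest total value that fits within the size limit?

127 pts

Top feasible selections:
- 1×demo.mov + 4×code.tar: size 15, value 127
- 1×notes.txt + 4×code.tar: size 16, value 115
Best: 127 pts.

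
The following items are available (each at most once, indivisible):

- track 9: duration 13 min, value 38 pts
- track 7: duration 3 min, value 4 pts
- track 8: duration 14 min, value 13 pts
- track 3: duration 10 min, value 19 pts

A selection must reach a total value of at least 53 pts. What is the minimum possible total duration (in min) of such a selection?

23

Subsets with value ≥ 53, sorted by total duration:
- track 9+track 3: duration 23, value 57
- track 9+track 7+track 3: duration 26, value 61
- track 9+track 7+track 8: duration 30, value 55
Minimum duration: 23 min.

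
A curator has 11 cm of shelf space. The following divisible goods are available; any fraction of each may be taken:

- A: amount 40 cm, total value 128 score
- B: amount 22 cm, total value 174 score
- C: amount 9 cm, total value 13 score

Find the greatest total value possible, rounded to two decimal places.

87.00

Take in order of value per unit:
- B (174/22 per unit): 11 of 22 → value 11×174/22 = 87.0000, running total 87.00
Total 87.00.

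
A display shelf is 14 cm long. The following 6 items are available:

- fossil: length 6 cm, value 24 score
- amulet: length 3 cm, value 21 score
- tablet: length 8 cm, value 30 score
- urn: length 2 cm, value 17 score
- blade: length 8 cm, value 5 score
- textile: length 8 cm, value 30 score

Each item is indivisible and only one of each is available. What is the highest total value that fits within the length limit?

68 score

Check high-value combinations within 14 cm:
- amulet+tablet+urn: length 3+8+2=13, value 21+30+17=68
- amulet+urn+textile: length 3+2+8=13, value 21+17+30=68
- fossil+amulet+urn: length 6+3+2=11, value 24+21+17=62
- fossil+tablet: length 6+8=14, value 24+30=54
Best: 68 score.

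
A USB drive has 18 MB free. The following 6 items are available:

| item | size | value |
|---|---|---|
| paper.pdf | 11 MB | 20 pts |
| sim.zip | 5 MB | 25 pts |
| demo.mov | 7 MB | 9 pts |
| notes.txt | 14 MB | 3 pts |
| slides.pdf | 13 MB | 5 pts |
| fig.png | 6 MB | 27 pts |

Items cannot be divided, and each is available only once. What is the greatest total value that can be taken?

Check high-value combinations within 18 MB:
- sim.zip+demo.mov+fig.png: size 5+7+6=18, value 25+9+27=61
- sim.zip+fig.png: size 5+6=11, value 25+27=52
- paper.pdf+fig.png: size 11+6=17, value 20+27=47
- paper.pdf+sim.zip: size 11+5=16, value 20+25=45
Best: 61 pts.

61 pts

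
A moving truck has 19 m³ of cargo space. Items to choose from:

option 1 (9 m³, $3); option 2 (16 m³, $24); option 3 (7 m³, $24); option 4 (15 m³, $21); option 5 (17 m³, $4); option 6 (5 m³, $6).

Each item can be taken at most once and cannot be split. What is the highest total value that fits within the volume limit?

Check high-value combinations within 19 m³:
- option 3+option 6: volume 7+5=12, value 24+6=30
- option 1+option 3: volume 9+7=16, value 3+24=27
- option 3: volume 7, value 24
Best: $30.

$30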